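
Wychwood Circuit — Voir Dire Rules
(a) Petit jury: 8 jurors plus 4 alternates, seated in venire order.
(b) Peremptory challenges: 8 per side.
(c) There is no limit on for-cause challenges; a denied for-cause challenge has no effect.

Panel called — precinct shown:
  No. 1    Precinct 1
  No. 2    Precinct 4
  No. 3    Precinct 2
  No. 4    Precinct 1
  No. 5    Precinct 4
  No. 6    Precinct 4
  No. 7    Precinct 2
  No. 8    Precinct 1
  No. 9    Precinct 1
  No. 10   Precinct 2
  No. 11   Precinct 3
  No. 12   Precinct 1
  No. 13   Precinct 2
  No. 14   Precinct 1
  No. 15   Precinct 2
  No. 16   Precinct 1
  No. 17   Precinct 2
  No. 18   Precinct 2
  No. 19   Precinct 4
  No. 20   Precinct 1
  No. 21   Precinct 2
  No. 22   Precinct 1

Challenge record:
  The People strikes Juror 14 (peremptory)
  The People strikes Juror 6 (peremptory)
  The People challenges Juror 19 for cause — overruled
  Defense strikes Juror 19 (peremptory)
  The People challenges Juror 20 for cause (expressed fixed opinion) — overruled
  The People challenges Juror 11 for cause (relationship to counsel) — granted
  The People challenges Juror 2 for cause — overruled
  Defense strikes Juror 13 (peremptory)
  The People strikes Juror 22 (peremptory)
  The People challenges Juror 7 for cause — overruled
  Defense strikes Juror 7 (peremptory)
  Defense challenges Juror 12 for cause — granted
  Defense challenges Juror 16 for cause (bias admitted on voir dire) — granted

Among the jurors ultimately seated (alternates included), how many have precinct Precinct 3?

Removed: #6, #7, #11, #12, #13, #14, #16, #19, #22.
Seated (12 incl. alternates): #1, #2, #3, #4, #5, #8, #9, #10, #15, #17, #18, #20.
None of those are in Precinct 3 → 0.

0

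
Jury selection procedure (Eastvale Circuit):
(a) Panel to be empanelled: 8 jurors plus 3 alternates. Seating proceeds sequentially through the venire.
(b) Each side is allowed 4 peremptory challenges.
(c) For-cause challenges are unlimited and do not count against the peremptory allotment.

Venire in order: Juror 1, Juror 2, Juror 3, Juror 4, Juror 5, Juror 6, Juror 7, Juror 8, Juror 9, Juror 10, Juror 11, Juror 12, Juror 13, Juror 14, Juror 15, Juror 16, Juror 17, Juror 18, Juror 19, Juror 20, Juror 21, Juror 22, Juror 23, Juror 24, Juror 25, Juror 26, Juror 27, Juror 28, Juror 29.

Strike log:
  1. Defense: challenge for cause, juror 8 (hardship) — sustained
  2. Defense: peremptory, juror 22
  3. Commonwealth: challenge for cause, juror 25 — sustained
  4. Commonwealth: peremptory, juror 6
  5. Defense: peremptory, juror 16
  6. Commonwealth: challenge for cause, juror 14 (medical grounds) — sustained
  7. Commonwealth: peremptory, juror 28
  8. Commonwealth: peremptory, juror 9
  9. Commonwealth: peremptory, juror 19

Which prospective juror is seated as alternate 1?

Removed: #6, #8, #9, #14, #16, #19, #22, #25, #28.
Seating in order: seats 1–8 → #1, #2, #3, #4, #5, #7, #10, #11; alternates → #12, #13, #15.
So alternate 1 is #12.

12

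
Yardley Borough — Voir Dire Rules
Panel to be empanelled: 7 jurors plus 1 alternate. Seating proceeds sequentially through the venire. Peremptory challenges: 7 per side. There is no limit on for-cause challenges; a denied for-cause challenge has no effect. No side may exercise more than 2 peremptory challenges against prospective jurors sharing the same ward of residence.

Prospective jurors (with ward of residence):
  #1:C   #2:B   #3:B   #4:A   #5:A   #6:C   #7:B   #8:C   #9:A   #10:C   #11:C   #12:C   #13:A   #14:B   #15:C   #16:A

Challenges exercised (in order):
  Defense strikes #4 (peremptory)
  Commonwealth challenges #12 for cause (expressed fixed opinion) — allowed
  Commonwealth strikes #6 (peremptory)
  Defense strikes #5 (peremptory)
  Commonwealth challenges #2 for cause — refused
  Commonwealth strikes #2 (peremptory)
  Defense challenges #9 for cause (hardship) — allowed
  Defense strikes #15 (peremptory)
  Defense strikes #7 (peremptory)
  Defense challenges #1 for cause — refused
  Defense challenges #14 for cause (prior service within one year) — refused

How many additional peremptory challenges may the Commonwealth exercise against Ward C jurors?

1

Commonwealth peremptories so far: #6, #2 — 2 of 7 used, 5 left overall.
Against Ward C: #6 — 1 used; per-ward cap 2 leaves 1.
Binding limit: min(5, 1) = 1.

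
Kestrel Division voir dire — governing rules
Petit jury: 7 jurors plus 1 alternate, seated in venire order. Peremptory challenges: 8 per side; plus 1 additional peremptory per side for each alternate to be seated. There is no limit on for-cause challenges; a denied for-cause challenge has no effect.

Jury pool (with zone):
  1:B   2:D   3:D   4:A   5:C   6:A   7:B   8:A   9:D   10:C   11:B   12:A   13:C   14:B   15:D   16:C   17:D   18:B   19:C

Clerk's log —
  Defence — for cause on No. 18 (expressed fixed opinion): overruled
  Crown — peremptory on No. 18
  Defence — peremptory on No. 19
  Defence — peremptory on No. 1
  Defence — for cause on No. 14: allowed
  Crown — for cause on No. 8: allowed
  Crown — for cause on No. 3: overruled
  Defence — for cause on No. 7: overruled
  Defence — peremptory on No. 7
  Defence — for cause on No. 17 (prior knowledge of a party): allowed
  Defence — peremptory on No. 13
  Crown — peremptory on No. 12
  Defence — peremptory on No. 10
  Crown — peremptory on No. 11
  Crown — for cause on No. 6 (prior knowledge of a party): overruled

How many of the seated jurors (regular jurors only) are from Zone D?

Removed: #1, #7, #8, #10, #11, #12, #13, #14, #17, #18, #19.
Seated jurors 1–7: #2, #3, #4, #5, #6, #9, #15 (alternates #16 not counted).
Of those, in Zone D: #2, #3, #9, #15 → 4.

4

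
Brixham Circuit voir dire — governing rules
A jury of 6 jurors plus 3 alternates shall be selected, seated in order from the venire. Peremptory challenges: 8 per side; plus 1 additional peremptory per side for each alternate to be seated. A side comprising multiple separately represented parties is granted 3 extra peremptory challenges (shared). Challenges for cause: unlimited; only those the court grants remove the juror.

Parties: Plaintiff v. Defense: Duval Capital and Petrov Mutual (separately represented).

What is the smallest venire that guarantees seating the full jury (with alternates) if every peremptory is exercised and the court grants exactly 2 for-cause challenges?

Seats to fill: 6 + 3 alternates = 9.
Peremptories — Plaintiff: 8 + 1×3 = 11; Defense: 8 + 1×3 + 3 = 14; total 25.
For-cause removals: 2.
Minimum venire: 9 + 25 + 2 = 36.

36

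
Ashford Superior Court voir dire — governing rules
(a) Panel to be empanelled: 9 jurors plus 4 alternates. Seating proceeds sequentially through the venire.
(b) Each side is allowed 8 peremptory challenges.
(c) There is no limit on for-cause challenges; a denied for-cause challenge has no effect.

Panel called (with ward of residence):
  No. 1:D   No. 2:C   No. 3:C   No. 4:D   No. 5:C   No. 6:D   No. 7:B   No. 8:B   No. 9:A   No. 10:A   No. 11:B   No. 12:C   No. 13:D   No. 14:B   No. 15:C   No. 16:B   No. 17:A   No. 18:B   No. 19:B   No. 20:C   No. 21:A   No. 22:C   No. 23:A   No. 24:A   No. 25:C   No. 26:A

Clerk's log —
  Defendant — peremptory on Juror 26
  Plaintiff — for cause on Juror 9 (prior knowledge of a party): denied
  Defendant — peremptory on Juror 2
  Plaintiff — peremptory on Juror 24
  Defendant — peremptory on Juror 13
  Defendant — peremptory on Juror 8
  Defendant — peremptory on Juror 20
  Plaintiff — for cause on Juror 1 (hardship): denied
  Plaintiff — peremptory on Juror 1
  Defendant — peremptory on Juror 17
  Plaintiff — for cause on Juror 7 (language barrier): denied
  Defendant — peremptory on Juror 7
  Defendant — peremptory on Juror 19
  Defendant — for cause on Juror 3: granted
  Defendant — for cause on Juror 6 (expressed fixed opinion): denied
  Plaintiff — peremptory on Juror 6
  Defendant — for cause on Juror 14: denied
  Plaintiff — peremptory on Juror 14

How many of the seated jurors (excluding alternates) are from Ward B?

3

Removed: #1, #2, #3, #6, #7, #8, #13, #14, #17, #19, #20, #24, #26.
Seated jurors 1–9: #4, #5, #9, #10, #11, #12, #15, #16, #18 (alternates #21, #22, #23, #25 not counted).
Of those, in Ward B: #11, #16, #18 → 3.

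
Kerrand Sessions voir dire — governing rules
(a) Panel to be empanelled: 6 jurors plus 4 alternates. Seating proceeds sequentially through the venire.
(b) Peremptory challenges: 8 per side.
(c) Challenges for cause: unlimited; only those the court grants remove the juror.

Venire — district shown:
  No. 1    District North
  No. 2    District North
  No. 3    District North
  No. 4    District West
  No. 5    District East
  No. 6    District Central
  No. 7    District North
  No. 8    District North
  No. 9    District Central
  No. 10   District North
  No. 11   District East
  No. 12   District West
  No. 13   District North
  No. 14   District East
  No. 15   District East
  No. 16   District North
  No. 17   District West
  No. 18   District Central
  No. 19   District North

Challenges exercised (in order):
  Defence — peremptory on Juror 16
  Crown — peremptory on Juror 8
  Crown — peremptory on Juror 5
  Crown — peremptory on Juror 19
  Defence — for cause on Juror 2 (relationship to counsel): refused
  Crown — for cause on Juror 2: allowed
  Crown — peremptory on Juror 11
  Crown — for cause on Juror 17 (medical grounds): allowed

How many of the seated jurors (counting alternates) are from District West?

2

Removed: #2, #5, #8, #11, #16, #17, #19.
Seated (10 incl. alternates): #1, #3, #4, #6, #7, #9, #10, #12, #13, #14.
Of those, in District West: #4, #12 → 2.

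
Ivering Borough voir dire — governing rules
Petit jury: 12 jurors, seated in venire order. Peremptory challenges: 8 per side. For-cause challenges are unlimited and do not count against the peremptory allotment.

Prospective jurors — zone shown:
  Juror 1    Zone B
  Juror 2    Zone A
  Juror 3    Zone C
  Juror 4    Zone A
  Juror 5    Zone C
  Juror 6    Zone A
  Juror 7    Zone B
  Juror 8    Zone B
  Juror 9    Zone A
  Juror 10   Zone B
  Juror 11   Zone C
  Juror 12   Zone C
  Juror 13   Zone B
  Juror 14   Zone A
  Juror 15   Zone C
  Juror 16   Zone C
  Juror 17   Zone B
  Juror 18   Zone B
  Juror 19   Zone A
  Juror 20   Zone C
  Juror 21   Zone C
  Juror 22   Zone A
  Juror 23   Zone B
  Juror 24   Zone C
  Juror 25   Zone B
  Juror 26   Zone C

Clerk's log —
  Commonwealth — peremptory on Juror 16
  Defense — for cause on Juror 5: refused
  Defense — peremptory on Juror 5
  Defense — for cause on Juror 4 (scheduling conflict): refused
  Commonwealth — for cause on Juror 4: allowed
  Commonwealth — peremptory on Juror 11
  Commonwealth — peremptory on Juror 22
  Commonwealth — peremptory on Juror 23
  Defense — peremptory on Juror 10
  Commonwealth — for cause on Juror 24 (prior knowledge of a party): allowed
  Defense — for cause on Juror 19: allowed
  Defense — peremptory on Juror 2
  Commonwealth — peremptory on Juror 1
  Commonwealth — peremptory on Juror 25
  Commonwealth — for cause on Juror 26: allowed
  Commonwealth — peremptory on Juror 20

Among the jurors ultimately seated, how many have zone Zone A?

3

Removed: #1, #2, #4, #5, #10, #11, #16, #19, #20, #22, #23, #24, #25, #26.
Seated jurors 1–12: #3, #6, #7, #8, #9, #12, #13, #14, #15, #17, #18, #21.
Of those, in Zone A: #6, #9, #14 → 3.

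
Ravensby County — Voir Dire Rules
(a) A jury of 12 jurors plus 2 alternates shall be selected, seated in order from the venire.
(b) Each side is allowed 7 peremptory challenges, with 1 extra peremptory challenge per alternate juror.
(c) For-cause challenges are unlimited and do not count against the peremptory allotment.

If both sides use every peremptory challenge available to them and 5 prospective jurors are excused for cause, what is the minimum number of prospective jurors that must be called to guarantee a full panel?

Seats to fill: 12 + 2 alternates = 14.
Peremptories: 7 + 1×2 = 9 per side × 2 sides = 18.
For-cause removals: 5.
Minimum venire: 14 + 18 + 5 = 37.

37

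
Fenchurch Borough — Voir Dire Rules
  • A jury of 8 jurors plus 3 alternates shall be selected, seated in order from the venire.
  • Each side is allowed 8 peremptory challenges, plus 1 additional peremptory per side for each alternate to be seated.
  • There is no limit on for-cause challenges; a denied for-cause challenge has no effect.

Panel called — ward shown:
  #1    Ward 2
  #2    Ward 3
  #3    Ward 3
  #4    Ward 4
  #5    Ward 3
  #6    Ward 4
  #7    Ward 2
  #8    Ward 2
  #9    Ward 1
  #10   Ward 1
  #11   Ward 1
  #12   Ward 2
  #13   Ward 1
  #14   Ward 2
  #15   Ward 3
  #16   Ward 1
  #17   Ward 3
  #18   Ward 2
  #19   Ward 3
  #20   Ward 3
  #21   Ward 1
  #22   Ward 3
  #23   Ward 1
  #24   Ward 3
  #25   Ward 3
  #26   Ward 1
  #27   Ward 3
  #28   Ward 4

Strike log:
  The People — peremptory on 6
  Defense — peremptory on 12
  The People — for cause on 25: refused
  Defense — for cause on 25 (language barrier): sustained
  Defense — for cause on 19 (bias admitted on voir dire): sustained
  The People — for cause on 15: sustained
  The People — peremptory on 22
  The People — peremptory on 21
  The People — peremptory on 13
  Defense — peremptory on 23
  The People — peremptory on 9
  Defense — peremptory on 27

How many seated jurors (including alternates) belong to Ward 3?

Removed: #6, #9, #12, #13, #15, #19, #21, #22, #23, #25, #27.
Seated (11 incl. alternates): #1, #2, #3, #4, #5, #7, #8, #10, #11, #14, #16.
Of those, in Ward 3: #2, #3, #5 → 3.

3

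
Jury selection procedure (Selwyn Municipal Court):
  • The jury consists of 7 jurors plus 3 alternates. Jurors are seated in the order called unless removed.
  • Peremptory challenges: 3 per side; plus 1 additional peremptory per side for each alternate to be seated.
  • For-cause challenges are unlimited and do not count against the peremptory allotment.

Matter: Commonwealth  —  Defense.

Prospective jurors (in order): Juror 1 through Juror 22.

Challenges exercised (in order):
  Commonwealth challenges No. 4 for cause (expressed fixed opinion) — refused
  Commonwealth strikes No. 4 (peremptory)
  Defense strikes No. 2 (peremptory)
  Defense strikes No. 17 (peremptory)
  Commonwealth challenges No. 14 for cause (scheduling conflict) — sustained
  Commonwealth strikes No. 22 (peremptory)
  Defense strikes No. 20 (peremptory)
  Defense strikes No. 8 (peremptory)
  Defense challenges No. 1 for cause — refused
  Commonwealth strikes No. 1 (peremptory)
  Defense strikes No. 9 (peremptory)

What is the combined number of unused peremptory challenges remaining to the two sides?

4

Commonwealth allotment: 3 base + 1 × 3 alternates = 6. Defense allotment: 3 base + 1 × 3 alternates = 6.
Commonwealth peremptories used: #4, #22, #1 — 3 (for-cause on #4, #14 don't count).
Defense peremptories used: #2, #17, #20, #8, #9 — 5 (the for-cause on #1 doesn't count).
Remaining: (6 − 3) + (6 − 5) = 4.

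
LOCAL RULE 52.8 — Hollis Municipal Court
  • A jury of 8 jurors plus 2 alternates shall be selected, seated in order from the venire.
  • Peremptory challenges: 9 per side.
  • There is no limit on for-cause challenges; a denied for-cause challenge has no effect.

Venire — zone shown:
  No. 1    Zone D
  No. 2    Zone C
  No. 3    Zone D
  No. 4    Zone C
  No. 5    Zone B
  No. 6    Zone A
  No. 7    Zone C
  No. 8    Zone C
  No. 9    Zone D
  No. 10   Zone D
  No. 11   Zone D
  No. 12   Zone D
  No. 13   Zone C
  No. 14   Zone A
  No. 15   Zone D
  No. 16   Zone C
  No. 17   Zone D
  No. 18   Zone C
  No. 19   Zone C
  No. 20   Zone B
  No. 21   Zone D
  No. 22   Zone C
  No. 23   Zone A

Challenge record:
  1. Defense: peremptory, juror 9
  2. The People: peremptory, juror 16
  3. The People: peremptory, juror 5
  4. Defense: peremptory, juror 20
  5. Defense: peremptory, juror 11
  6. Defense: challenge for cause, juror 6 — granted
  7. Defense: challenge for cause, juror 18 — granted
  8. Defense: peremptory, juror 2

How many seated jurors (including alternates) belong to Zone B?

Removed: #2, #5, #6, #9, #11, #16, #18, #20.
Seated (10 incl. alternates): #1, #3, #4, #7, #8, #10, #12, #13, #14, #15.
None of those are in Zone B → 0.

0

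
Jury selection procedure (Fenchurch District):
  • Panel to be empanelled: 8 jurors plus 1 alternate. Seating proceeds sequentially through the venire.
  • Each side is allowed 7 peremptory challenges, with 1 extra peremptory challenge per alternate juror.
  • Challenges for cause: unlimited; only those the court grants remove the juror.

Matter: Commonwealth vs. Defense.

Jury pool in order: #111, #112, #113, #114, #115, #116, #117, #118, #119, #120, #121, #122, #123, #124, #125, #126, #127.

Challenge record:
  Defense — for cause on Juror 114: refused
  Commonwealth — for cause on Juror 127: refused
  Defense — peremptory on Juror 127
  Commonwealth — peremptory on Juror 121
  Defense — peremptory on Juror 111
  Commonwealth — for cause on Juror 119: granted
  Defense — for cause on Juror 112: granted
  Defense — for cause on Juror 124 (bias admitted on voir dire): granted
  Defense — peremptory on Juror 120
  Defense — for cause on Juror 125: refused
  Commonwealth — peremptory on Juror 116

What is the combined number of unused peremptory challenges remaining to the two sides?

Commonwealth allotment: 7 base + 1 × 1 alternate = 8. Defense allotment: 7 base + 1 × 1 alternate = 8.
Commonwealth peremptories used: #121, #116 — 2 (for-cause on #127, #119 don't count).
Defense peremptories used: #127, #111, #120 — 3 (for-cause on #114, #112, #124, #125 don't count).
Remaining: (8 − 2) + (8 − 3) = 11.

11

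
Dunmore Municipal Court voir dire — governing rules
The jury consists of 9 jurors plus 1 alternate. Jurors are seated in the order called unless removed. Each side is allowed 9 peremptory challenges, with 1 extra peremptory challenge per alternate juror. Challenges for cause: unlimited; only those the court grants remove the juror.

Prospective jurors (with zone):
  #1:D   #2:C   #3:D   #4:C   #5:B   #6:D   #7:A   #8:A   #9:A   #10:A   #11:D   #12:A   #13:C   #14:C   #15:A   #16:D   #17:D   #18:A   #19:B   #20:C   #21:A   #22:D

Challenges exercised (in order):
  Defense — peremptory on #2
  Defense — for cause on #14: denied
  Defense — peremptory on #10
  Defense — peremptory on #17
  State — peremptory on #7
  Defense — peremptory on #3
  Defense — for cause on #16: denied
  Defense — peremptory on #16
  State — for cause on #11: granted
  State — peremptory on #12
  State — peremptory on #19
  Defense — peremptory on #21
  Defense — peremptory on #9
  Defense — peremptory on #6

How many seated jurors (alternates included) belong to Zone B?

Removed: #2, #3, #6, #7, #9, #10, #11, #12, #16, #17, #19, #21.
Seated (10 incl. alternates): #1, #4, #5, #8, #13, #14, #15, #18, #20, #22.
Of those, in Zone B: #5 → 1.

1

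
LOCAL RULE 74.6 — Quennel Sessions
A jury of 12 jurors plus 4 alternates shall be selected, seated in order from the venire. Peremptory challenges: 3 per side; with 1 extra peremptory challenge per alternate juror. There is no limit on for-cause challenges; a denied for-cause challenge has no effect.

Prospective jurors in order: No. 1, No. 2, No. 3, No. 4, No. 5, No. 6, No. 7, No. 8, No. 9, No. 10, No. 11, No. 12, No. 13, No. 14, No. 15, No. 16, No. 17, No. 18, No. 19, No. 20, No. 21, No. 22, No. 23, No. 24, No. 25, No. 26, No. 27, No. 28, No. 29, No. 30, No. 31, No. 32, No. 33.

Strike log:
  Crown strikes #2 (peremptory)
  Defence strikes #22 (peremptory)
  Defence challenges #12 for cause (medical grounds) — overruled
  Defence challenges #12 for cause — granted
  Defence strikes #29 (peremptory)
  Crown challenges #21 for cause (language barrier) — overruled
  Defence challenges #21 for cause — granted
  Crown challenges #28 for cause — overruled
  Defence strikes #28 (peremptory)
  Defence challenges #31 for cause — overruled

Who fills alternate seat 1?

15

Removed: #2, #12, #21, #22, #28, #29. (#31 stays — for-cause denied.)
Seating in order: seats 1–12 → #1, #3, #4, #5, #6, #7, #8, #9, #10, #11, #13, #14; alternates → #15, #16, #17, #18.
So alternate 1 is #15.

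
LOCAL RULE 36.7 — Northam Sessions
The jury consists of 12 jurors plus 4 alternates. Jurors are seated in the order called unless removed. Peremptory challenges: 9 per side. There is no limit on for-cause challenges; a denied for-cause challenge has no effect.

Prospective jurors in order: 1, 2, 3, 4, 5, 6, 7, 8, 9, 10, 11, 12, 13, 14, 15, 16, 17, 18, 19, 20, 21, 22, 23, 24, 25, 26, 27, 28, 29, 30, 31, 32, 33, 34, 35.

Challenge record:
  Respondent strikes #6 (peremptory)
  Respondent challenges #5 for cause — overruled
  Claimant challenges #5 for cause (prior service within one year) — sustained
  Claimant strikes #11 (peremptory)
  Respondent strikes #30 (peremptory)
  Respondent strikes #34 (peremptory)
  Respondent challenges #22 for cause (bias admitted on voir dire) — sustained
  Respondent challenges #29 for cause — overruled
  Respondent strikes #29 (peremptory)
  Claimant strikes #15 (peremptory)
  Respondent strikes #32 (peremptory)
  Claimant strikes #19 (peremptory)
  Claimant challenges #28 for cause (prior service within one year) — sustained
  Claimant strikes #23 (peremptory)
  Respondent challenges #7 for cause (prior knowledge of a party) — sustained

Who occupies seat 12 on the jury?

Removed: #5, #6, #7, #11, #15, #19, #22, #23, #28, #29, #30, #32, #34.
Seating in order: seats 1–12 → #1, #2, #3, #4, #8, #9, #10, #12, #13, #14, #16, #17; alternates → #18, #20, #21, #24.
So seat 12 is #17.

17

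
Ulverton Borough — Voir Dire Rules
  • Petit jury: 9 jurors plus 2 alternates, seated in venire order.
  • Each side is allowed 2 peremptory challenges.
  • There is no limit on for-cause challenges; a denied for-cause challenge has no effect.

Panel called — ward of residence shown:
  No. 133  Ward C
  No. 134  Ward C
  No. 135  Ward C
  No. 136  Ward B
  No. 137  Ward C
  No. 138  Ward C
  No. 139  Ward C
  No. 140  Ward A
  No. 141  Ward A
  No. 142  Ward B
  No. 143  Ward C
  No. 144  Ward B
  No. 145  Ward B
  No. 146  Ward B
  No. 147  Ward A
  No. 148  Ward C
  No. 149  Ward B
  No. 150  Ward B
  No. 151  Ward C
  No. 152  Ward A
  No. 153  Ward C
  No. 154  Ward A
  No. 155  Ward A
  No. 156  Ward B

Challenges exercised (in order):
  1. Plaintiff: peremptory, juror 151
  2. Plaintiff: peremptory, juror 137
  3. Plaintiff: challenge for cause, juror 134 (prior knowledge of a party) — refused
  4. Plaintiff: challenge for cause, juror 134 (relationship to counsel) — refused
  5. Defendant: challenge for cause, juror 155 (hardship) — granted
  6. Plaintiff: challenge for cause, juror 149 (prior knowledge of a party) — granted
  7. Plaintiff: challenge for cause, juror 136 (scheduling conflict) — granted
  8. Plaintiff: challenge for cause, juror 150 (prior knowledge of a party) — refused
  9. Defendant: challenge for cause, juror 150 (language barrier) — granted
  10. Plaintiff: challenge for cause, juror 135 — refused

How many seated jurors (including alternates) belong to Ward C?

6

Removed: #136, #137, #149, #150, #151, #155.
Seated (11 incl. alternates): #133, #134, #135, #138, #139, #140, #141, #142, #143, #144, #145.
Of those, in Ward C: #133, #134, #135, #138, #139, #143 → 6.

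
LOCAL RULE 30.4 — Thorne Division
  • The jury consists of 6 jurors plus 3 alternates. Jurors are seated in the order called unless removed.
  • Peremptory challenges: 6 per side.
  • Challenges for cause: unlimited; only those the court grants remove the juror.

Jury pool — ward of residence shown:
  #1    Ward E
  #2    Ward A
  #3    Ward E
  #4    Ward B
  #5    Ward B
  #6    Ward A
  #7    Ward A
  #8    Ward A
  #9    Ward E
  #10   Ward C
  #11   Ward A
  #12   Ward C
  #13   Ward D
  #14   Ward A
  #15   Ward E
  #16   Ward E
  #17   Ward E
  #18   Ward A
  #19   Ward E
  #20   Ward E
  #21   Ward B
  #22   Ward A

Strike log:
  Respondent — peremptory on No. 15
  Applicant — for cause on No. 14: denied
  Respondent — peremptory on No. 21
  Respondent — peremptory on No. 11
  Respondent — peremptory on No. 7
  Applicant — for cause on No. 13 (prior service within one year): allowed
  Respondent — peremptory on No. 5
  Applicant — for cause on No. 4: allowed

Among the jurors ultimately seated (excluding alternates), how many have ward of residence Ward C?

Removed: #4, #5, #7, #11, #13, #15, #21.
Seated jurors 1–6: #1, #2, #3, #6, #8, #9 (alternates #10, #12, #14 not counted).
None of those are in Ward C → 0.

0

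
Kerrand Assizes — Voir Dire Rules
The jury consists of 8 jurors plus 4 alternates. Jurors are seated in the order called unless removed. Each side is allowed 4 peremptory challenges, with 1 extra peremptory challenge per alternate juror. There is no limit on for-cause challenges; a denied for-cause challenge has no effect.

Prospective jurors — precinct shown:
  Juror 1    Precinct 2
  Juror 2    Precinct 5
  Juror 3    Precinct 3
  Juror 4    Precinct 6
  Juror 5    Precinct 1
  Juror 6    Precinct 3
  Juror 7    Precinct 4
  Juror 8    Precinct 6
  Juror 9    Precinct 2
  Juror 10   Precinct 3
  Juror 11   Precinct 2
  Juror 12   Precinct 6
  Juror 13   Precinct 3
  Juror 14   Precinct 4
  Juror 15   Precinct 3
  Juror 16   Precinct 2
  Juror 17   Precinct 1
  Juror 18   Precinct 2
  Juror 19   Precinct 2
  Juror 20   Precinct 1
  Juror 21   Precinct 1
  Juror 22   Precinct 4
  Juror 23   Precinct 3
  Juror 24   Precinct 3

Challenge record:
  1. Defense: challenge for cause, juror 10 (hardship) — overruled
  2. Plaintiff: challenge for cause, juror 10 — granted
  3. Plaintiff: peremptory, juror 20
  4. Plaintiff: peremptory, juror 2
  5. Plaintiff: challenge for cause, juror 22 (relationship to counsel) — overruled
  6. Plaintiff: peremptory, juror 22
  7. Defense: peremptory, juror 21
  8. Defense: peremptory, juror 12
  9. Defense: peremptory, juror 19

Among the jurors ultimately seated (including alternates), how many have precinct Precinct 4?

Removed: #2, #10, #12, #19, #20, #21, #22.
Seated (12 incl. alternates): #1, #3, #4, #5, #6, #7, #8, #9, #11, #13, #14, #15.
Of those, in Precinct 4: #7, #14 → 2.

2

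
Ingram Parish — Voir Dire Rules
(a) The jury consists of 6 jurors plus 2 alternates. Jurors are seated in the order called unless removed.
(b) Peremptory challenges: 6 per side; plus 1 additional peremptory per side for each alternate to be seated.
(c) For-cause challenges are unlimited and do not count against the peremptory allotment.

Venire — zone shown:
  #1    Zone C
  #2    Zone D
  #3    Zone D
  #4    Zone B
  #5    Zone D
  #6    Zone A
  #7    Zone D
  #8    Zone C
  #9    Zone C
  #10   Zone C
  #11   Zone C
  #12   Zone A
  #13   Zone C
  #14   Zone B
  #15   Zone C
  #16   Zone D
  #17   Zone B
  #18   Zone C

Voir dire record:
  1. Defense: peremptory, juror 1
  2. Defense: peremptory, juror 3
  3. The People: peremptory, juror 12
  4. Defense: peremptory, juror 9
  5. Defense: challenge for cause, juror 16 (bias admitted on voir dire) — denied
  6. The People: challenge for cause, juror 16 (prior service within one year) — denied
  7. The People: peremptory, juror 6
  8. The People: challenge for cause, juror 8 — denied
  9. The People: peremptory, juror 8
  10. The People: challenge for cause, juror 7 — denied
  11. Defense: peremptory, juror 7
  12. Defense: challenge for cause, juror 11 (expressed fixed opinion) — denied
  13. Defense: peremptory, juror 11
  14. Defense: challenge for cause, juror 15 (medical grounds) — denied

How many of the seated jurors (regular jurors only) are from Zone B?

2

Removed: #1, #3, #6, #7, #8, #9, #11, #12.
Seated jurors 1–6: #2, #4, #5, #10, #13, #14 (alternates #15, #16 not counted).
Of those, in Zone B: #4, #14 → 2.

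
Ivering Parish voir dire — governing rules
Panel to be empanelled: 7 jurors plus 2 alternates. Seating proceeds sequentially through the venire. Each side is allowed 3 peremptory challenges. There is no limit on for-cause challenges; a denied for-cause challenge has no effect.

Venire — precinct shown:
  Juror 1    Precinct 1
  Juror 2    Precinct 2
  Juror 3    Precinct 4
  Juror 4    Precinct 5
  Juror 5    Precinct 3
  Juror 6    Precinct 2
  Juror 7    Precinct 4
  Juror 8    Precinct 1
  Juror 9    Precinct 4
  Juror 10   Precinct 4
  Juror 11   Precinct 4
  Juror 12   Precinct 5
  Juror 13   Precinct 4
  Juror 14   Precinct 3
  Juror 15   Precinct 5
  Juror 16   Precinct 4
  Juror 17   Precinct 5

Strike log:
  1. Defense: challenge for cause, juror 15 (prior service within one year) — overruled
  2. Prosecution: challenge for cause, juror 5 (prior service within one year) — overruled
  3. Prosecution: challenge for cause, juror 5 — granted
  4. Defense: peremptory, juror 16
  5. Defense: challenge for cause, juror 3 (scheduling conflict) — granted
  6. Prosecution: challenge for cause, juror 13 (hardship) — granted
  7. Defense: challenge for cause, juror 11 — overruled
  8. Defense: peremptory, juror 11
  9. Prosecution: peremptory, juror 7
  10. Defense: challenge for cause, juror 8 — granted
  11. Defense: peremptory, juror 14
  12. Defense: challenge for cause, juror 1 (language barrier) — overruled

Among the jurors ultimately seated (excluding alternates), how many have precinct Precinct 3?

0

Removed: #3, #5, #7, #8, #11, #13, #14, #16.
Seated jurors 1–7: #1, #2, #4, #6, #9, #10, #12 (alternates #15, #17 not counted).
None of those are in Precinct 3 → 0.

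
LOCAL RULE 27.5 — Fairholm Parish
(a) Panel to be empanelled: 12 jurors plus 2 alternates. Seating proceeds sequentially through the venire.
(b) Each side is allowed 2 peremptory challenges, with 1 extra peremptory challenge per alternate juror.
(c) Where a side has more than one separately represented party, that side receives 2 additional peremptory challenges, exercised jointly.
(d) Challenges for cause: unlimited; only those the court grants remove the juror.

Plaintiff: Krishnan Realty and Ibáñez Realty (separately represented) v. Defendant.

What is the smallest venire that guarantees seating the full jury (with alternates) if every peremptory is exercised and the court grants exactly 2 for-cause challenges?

26

Seats to fill: 12 + 2 alternates = 14.
Peremptories — Plaintiff: 2 + 1×2 + 2 = 6; Defendant: 2 + 1×2 = 4; total 10.
For-cause removals: 2.
Minimum venire: 14 + 10 + 2 = 26.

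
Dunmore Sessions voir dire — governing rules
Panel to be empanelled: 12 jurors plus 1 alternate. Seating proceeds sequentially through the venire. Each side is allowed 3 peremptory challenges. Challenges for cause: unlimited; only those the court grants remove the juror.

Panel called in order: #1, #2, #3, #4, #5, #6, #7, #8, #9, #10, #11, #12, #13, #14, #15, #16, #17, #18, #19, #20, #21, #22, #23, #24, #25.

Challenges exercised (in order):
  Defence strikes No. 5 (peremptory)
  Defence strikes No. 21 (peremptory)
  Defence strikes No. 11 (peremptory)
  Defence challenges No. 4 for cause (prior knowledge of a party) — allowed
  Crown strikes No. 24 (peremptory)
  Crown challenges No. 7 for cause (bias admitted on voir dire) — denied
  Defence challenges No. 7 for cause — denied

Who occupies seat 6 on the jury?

Removed: #4, #5, #11, #21, #24. (#7 stays — for-cause denied.)
Filling seats in venire order through position 6: #1, #2, #3, #6, #7, #8.
So seat 6 is #8.

8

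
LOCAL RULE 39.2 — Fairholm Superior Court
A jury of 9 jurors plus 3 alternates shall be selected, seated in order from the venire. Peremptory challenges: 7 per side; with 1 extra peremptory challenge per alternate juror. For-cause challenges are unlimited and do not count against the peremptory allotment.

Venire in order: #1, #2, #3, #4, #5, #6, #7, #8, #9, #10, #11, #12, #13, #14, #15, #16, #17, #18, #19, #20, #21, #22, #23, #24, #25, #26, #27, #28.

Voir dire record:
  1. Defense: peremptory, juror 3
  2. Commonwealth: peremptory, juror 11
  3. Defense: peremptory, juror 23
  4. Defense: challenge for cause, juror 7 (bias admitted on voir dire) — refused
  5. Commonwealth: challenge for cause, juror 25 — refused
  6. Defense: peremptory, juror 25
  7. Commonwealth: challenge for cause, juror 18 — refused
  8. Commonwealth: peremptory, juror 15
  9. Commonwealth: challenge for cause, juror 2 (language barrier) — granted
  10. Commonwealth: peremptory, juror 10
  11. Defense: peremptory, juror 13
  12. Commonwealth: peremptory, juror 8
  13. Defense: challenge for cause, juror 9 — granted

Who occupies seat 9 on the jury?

17

Removed: #2, #3, #8, #9, #10, #11, #13, #15, #23, #25. (#7, #18 stay — for-cause denied.)
Seating in order: seats 1–9 → #1, #4, #5, #6, #7, #12, #14, #16, #17; alternates → #18, #19, #20.
So seat 9 is #17.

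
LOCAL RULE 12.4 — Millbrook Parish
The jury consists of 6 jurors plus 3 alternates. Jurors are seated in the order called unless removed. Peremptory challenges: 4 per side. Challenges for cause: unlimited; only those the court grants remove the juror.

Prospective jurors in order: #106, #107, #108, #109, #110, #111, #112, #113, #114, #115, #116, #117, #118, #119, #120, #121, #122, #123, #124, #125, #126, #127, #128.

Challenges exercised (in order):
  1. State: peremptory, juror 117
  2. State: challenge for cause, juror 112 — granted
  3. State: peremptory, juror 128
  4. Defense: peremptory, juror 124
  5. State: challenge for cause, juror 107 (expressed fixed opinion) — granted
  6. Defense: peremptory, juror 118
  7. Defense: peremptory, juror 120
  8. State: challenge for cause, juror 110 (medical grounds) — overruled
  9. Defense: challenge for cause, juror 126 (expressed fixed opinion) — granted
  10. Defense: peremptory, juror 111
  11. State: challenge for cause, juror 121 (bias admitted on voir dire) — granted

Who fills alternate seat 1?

Removed: #107, #111, #112, #117, #118, #120, #121, #124, #126, #128. (#110 stays — for-cause denied.)
Filling seats in venire order through position 7: #106, #108, #109, #110, #113, #114, #115.
So alternate 1 is #115.

115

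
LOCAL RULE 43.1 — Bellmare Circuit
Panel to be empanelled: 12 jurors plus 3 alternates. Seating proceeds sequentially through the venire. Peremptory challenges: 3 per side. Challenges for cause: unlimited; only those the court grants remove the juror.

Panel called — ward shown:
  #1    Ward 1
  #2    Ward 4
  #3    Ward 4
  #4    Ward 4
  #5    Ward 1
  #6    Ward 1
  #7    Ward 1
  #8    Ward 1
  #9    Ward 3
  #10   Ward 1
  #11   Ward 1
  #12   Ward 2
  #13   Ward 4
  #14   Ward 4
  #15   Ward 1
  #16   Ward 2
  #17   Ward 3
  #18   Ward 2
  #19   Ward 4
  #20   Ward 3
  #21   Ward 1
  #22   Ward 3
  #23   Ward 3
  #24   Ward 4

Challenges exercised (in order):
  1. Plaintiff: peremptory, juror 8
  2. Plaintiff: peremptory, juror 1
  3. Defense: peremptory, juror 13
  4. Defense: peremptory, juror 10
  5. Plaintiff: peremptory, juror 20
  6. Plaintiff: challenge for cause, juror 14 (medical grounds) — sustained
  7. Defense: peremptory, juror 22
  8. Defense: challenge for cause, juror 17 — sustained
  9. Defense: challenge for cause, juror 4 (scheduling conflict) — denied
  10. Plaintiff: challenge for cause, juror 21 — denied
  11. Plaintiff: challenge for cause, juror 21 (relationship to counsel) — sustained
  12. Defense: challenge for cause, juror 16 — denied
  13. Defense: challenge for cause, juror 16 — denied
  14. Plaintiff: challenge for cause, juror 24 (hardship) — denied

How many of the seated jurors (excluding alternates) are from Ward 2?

3

Removed: #1, #8, #10, #13, #14, #17, #20, #21, #22.
Seated jurors 1–12: #2, #3, #4, #5, #6, #7, #9, #11, #12, #15, #16, #18 (alternates #19, #23, #24 not counted).
Of those, in Ward 2: #12, #16, #18 → 3.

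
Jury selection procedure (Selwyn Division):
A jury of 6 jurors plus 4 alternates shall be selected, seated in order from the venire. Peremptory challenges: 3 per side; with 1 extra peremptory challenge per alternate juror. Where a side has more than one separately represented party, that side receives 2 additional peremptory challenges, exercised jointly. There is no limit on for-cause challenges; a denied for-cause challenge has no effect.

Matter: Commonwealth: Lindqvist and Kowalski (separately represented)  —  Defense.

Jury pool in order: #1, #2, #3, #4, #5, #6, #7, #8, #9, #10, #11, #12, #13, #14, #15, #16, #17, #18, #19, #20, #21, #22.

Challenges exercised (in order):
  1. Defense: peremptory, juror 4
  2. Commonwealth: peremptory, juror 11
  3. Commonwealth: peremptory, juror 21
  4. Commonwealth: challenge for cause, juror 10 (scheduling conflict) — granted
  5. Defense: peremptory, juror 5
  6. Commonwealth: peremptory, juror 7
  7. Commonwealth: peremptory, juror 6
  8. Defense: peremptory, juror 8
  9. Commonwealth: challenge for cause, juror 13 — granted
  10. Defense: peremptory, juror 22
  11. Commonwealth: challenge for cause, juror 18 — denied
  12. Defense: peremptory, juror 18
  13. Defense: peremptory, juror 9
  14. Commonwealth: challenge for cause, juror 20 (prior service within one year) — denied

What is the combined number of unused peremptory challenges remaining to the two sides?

6

Commonwealth allotment: 3 base + 1 × 4 alternates + 2 multi-party = 9. Defense allotment: 3 base + 1 × 4 alternates = 7.
Commonwealth peremptories used: #11, #21, #7, #6 — 4 (for-cause on #10, #13, #18, #20 don't count).
Defense peremptories used: #4, #5, #8, #22, #18, #9 — 6.
Remaining: (9 − 4) + (7 − 6) = 6.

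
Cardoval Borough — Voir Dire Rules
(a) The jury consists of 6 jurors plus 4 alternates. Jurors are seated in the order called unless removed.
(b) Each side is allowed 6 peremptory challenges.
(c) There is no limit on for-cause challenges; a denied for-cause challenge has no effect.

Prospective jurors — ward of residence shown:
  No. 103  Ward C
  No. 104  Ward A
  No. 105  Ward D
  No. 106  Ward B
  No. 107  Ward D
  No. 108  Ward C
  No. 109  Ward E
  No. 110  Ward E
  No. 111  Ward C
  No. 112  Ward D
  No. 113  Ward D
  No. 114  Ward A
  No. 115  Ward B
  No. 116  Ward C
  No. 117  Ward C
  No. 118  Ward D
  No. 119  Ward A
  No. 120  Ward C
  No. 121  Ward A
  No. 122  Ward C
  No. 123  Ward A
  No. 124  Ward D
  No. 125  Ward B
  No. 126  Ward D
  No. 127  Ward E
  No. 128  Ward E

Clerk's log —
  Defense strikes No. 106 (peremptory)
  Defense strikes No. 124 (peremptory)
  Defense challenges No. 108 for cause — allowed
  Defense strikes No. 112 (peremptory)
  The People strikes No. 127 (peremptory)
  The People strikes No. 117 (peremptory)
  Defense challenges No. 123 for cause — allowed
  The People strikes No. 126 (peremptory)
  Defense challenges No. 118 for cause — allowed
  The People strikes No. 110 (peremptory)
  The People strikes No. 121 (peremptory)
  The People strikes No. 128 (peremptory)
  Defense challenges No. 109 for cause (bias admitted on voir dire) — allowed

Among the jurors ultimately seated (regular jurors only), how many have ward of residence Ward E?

0

Removed: #106, #108, #109, #110, #112, #117, #118, #121, #123, #124, #126, #127, #128.
Seated jurors 1–6: #103, #104, #105, #107, #111, #113 (alternates #114, #115, #116, #119 not counted).
None of those are in Ward E → 0.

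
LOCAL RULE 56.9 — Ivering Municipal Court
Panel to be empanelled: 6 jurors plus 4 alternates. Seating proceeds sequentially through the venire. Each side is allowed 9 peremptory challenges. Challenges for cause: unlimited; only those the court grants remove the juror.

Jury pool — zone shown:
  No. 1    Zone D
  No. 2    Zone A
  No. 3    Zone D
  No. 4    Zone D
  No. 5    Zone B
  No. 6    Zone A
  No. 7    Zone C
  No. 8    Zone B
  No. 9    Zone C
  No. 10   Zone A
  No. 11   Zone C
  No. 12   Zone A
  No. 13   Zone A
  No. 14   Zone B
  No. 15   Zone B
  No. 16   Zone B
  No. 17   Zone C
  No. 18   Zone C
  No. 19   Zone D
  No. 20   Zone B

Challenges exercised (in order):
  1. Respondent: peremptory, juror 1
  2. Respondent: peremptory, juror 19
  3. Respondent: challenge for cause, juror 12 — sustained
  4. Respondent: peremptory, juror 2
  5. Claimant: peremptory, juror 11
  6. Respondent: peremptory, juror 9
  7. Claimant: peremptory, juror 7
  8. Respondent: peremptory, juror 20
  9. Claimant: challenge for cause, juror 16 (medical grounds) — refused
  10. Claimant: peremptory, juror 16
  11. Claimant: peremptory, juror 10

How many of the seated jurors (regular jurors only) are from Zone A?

2

Removed: #1, #2, #7, #9, #10, #11, #12, #16, #19, #20.
Seated jurors 1–6: #3, #4, #5, #6, #8, #13 (alternates #14, #15, #17, #18 not counted).
Of those, in Zone A: #6, #13 → 2.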